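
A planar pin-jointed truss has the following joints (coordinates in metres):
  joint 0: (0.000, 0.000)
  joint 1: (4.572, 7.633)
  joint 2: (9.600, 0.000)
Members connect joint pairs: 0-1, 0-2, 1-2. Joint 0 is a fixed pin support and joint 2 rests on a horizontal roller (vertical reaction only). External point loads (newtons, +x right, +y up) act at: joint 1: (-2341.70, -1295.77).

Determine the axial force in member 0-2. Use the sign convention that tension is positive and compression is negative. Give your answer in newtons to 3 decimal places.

-819.963

N=3 nodes, M=3 members, R=3 reactions → 2N=6, M+R=6
member 0 (0-1): L=8.8975, (cx,cy)=(0.5139,0.8579)
member 1 (0-2): L=9.6000, (cx,cy)=(1.0000,0.0000)
member 2 (1-2): L=9.1402, (cx,cy)=(0.5501,-0.8351)
solve A·x = −loads:
  F[0-1] = -2961.4359 N (compression)
  F[0-2] = -819.9632 N (compression)
  F[1-2] = +1490.5802 N (tension)
  Rx@0 = +2341.7000 N
  Ry@0 = +2540.5550 N
  Ry@2 = -1244.7850 N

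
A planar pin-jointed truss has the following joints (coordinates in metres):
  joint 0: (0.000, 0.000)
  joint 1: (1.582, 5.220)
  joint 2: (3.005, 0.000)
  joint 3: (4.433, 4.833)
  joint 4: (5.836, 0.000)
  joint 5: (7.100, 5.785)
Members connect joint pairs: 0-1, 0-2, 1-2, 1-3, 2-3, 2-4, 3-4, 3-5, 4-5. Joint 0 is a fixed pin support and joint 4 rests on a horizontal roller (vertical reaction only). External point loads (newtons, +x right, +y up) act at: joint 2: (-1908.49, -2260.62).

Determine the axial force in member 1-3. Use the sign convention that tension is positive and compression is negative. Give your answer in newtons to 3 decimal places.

N=6 nodes, M=9 members, R=3 reactions → 2N=12, M+R=12
member 0 (0-1): L=5.4545, (cx,cy)=(0.2900,0.9570)
member 1 (0-2): L=3.0050, (cx,cy)=(1.0000,0.0000)
member 2 (1-2): L=5.4105, (cx,cy)=(0.2630,-0.9648)
member 3 (1-3): L=2.8771, (cx,cy)=(0.9909,-0.1345)
member 4 (2-3): L=5.0396, (cx,cy)=(0.2834,0.9590)
member 5 (2-4): L=2.8310, (cx,cy)=(1.0000,0.0000)
member 6 (3-4): L=5.0325, (cx,cy)=(0.2788,-0.9604)
member 7 (3-5): L=2.8318, (cx,cy)=(0.9418,0.3362)
member 8 (4-5): L=5.9215, (cx,cy)=(0.2135,0.9770)
solve A·x = −loads:
  F[0-1] = -1145.8647 N (compression)
  F[0-2] = -1576.1458 N (compression)
  F[1-2] = +1228.8582 N (tension)
  F[1-3] = -661.5556 N (compression)
  F[2-3] = +1120.9694 N (tension)
  F[2-4] = +337.9073 N (tension)
  F[3-4] = -1212.0647 N (compression)
  F[3-5] = +0.0000 N (tension)
  F[4-5] = -0.0000 N (compression)
  Rx@0 = +1908.4900 N
  Ry@0 = +1096.6099 N
  Ry@4 = +1164.0101 N

-661.556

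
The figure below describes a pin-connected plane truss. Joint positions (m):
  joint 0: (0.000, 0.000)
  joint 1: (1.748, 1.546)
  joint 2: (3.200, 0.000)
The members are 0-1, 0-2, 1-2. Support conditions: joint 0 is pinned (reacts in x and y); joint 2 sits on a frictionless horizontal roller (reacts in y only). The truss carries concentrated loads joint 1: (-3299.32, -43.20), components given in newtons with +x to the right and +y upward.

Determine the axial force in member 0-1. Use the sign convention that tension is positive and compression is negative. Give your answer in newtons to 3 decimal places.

-2435.602

N=3 nodes, M=3 members, R=3 reactions → 2N=6, M+R=6
member 0 (0-1): L=2.3336, (cx,cy)=(0.7491,0.6625)
member 1 (0-2): L=3.2000, (cx,cy)=(1.0000,0.0000)
member 2 (1-2): L=2.1209, (cx,cy)=(0.6846,-0.7289)
solve A·x = −loads:
  F[0-1] = -2435.6018 N (compression)
  F[0-2] = -1474.9033 N (compression)
  F[1-2] = +2154.4029 N (tension)
  Rx@0 = +3299.3200 N
  Ry@0 = +1613.5860 N
  Ry@2 = -1570.3860 N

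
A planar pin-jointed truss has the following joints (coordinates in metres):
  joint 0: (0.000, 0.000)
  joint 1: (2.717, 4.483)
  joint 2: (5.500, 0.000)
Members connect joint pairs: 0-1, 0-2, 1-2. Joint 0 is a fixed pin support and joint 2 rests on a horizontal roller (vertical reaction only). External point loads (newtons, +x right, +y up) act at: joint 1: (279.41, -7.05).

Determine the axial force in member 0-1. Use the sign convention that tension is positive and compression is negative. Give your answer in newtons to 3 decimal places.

262.136

N=3 nodes, M=3 members, R=3 reactions → 2N=6, M+R=6
member 0 (0-1): L=5.2421, (cx,cy)=(0.5183,0.8552)
member 1 (0-2): L=5.5000, (cx,cy)=(1.0000,0.0000)
member 2 (1-2): L=5.2766, (cx,cy)=(0.5274,-0.8496)
solve A·x = −loads:
  F[0-1] = +262.1357 N (tension)
  F[0-2] = +143.5435 N (tension)
  F[1-2] = -272.1595 N (compression)
  Rx@0 = -279.4100 N
  Ry@0 = -224.1773 N
  Ry@2 = +231.2273 N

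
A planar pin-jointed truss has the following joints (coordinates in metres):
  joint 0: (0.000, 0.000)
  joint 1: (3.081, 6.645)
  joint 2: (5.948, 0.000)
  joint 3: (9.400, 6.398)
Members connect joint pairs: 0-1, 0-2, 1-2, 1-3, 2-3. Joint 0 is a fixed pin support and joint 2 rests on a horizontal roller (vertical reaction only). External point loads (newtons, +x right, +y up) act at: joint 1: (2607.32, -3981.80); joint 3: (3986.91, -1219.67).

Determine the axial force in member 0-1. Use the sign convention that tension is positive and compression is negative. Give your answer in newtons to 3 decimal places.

N=4 nodes, M=5 members, R=3 reactions → 2N=8, M+R=8
member 0 (0-1): L=7.3245, (cx,cy)=(0.4206,0.9072)
member 1 (0-2): L=5.9480, (cx,cy)=(1.0000,0.0000)
member 2 (1-2): L=7.2371, (cx,cy)=(0.3962,-0.9182)
member 3 (1-3): L=6.3238, (cx,cy)=(0.9992,-0.0391)
member 4 (2-3): L=7.2698, (cx,cy)=(0.4748,0.8801)
solve A·x = −loads:
  F[0-1] = +6602.5116 N (tension)
  F[0-2] = +3816.9368 N (tension)
  F[1-2] = -11053.9753 N (compression)
  F[1-3] = +4552.5102 N (tension)
  F[2-3] = -1183.8278 N (compression)
  Rx@0 = -6594.2300 N
  Ry@0 = -5989.9751 N
  Ry@2 = +11191.4451 N

6602.512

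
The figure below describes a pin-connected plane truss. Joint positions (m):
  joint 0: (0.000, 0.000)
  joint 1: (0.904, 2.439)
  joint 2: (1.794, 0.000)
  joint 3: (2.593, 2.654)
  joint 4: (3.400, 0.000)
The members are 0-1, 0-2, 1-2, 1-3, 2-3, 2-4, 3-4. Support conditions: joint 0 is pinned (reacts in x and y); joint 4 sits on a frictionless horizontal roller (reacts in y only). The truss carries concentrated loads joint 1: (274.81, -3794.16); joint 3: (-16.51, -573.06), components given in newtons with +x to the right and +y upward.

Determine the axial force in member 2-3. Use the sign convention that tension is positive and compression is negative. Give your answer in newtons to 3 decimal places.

N=5 nodes, M=7 members, R=3 reactions → 2N=10, M+R=10
member 0 (0-1): L=2.6011, (cx,cy)=(0.3475,0.9377)
member 1 (0-2): L=1.7940, (cx,cy)=(1.0000,0.0000)
member 2 (1-2): L=2.5963, (cx,cy)=(0.3428,-0.9394)
member 3 (1-3): L=1.7026, (cx,cy)=(0.9920,0.1263)
member 4 (2-3): L=2.7717, (cx,cy)=(0.2883,0.9575)
member 5 (2-4): L=1.6060, (cx,cy)=(1.0000,0.0000)
member 6 (3-4): L=2.7740, (cx,cy)=(0.2909,-0.9567)
solve A·x = −loads:
  F[0-1] = -2919.0897 N (compression)
  F[0-2] = +1272.7997 N (tension)
  F[1-2] = -1242.2129 N (compression)
  F[1-3] = -870.4539 N (compression)
  F[2-3] = +1218.6836 N (tension)
  F[2-4] = +495.6607 N (tension)
  F[3-4] = -1703.7829 N (compression)
  Rx@0 = -258.3000 N
  Ry@0 = +2737.1290 N
  Ry@4 = +1630.0910 N

1218.684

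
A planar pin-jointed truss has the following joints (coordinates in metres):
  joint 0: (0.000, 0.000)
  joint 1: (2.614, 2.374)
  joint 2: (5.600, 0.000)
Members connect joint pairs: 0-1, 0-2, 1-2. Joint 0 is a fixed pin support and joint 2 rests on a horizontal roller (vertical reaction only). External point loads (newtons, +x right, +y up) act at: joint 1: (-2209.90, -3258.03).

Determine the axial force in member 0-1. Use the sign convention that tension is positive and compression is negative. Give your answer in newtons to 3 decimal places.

N=3 nodes, M=3 members, R=3 reactions → 2N=6, M+R=6
member 0 (0-1): L=3.5311, (cx,cy)=(0.7403,0.6723)
member 1 (0-2): L=5.6000, (cx,cy)=(1.0000,0.0000)
member 2 (1-2): L=3.8147, (cx,cy)=(0.7828,-0.6223)
solve A·x = −loads:
  F[0-1] = -3977.4552 N (compression)
  F[0-2] = +734.5033 N (tension)
  F[1-2] = -938.3533 N (compression)
  Rx@0 = +2209.9000 N
  Ry@0 = +2674.0679 N
  Ry@2 = +583.9621 N

-3977.455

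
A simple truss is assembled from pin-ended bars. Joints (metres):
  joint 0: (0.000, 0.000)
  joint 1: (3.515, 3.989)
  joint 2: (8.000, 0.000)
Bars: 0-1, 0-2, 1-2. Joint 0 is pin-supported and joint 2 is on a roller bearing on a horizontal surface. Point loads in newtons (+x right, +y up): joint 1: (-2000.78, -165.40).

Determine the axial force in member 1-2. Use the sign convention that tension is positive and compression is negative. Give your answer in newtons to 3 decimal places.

N=3 nodes, M=3 members, R=3 reactions → 2N=6, M+R=6
member 0 (0-1): L=5.3167, (cx,cy)=(0.6611,0.7503)
member 1 (0-2): L=8.0000, (cx,cy)=(1.0000,0.0000)
member 2 (1-2): L=6.0023, (cx,cy)=(0.7472,-0.6646)
solve A·x = −loads:
  F[0-1] = -1453.2854 N (compression)
  F[0-2] = -1039.9784 N (compression)
  F[1-2] = +1391.8038 N (tension)
  Rx@0 = +2000.7800 N
  Ry@0 = +1090.3663 N
  Ry@2 = -924.9663 N

1391.804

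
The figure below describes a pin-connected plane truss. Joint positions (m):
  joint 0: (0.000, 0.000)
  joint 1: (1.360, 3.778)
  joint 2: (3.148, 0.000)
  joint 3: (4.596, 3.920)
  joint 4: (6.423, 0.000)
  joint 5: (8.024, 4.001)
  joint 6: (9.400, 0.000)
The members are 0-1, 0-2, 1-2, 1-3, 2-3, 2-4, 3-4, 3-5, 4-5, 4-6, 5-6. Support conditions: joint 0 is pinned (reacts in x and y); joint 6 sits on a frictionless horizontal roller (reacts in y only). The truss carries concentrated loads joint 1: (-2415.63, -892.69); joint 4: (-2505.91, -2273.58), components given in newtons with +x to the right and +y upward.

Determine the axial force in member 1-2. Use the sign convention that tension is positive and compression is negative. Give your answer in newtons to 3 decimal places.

N=7 nodes, M=11 members, R=3 reactions → 2N=14, M+R=14
member 0 (0-1): L=4.0153, (cx,cy)=(0.3387,0.9409)
member 1 (0-2): L=3.1480, (cx,cy)=(1.0000,0.0000)
member 2 (1-2): L=4.1797, (cx,cy)=(0.4278,-0.9039)
member 3 (1-3): L=3.2391, (cx,cy)=(0.9990,0.0438)
member 4 (2-3): L=4.1789, (cx,cy)=(0.3465,0.9380)
member 5 (2-4): L=3.2750, (cx,cy)=(1.0000,0.0000)
member 6 (3-4): L=4.3249, (cx,cy)=(0.4224,-0.9064)
member 7 (3-5): L=3.4290, (cx,cy)=(0.9997,0.0236)
member 8 (4-5): L=4.3094, (cx,cy)=(0.3715,0.9284)
member 9 (4-6): L=2.9770, (cx,cy)=(1.0000,0.0000)
member 10 (5-6): L=4.2310, (cx,cy)=(0.3252,-0.9456)
solve A·x = −loads:
  F[0-1] = -2608.6475 N (compression)
  F[0-2] = -4037.9863 N (compression)
  F[1-2] = +1765.5559 N (tension)
  F[1-3] = +777.5583 N (tension)
  F[2-3] = -1701.2526 N (compression)
  F[2-4] = -2693.2304 N (compression)
  F[3-4] = +1709.1279 N (tension)
  F[3-5] = -534.8369 N (compression)
  F[4-5] = +780.2904 N (tension)
  F[4-6] = +244.8014 N (tension)
  F[5-6] = -752.7290 N (compression)
  Rx@0 = +4921.5400 N
  Ry@0 = +2454.4601 N
  Ry@6 = +711.8099 N

1765.556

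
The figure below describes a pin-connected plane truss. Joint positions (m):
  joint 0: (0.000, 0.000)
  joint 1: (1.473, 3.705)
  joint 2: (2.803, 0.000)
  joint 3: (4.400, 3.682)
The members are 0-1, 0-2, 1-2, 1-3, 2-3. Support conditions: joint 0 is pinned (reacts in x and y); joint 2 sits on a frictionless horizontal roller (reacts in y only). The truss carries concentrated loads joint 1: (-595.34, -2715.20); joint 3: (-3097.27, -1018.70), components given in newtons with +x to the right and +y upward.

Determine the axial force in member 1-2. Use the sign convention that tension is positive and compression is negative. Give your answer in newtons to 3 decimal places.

3048.258

N=4 nodes, M=5 members, R=3 reactions → 2N=8, M+R=8
member 0 (0-1): L=3.9871, (cx,cy)=(0.3694,0.9293)
member 1 (0-2): L=2.8030, (cx,cy)=(1.0000,0.0000)
member 2 (1-2): L=3.9365, (cx,cy)=(0.3379,-0.9412)
member 3 (1-3): L=2.9271, (cx,cy)=(1.0000,-0.0079)
member 4 (2-3): L=4.0134, (cx,cy)=(0.3979,0.9174)
solve A·x = −loads:
  F[0-1] = -5986.9687 N (compression)
  F[0-2] = -1480.7608 N (compression)
  F[1-2] = +3048.2578 N (tension)
  F[1-3] = -2646.4897 N (compression)
  F[2-3] = -1133.0607 N (compression)
  Rx@0 = +3692.6100 N
  Ry@0 = +5563.4088 N
  Ry@2 = -1829.5088 N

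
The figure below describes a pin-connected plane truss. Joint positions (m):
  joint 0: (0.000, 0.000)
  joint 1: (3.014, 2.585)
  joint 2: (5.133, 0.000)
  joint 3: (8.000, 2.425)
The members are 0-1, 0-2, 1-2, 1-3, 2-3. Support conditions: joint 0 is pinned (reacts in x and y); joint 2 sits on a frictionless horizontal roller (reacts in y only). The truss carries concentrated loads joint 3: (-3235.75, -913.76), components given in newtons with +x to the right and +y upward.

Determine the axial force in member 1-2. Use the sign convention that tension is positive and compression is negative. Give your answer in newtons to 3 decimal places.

N=4 nodes, M=5 members, R=3 reactions → 2N=8, M+R=8
member 0 (0-1): L=3.9707, (cx,cy)=(0.7591,0.6510)
member 1 (0-2): L=5.1330, (cx,cy)=(1.0000,0.0000)
member 2 (1-2): L=3.3425, (cx,cy)=(0.6340,-0.7734)
member 3 (1-3): L=4.9886, (cx,cy)=(0.9995,-0.0321)
member 4 (2-3): L=3.7550, (cx,cy)=(0.7635,0.6458)
solve A·x = −loads:
  F[0-1] = -1564.1651 N (compression)
  F[0-2] = -2048.4533 N (compression)
  F[1-2] = +1402.8742 N (tension)
  F[1-3] = -2077.7239 N (compression)
  F[2-3] = -1518.1188 N (compression)
  Rx@0 = +3235.7500 N
  Ry@0 = +1018.3019 N
  Ry@2 = -104.5419 N

1402.874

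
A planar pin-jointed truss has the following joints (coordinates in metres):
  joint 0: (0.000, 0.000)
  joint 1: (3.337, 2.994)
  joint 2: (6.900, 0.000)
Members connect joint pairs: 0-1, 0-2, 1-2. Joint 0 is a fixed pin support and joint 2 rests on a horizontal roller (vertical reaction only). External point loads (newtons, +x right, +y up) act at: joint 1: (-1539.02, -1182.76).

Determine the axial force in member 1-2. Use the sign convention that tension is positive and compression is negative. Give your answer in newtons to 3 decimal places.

148.899

N=3 nodes, M=3 members, R=3 reactions → 2N=6, M+R=6
member 0 (0-1): L=4.4833, (cx,cy)=(0.7443,0.6678)
member 1 (0-2): L=6.9000, (cx,cy)=(1.0000,0.0000)
member 2 (1-2): L=4.6539, (cx,cy)=(0.7656,-0.6433)
solve A·x = −loads:
  F[0-1] = -1914.5200 N (compression)
  F[0-2] = -113.9954 N (compression)
  F[1-2] = +148.8986 N (tension)
  Rx@0 = +1539.0200 N
  Ry@0 = +1278.5507 N
  Ry@2 = -95.7907 N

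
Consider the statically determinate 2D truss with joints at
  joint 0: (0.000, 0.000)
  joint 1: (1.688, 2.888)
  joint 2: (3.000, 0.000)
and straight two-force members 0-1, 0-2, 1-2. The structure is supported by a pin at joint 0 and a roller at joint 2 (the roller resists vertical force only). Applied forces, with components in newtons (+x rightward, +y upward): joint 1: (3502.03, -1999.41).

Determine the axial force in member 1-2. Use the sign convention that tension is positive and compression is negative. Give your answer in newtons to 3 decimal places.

-4938.519

N=3 nodes, M=3 members, R=3 reactions → 2N=6, M+R=6
member 0 (0-1): L=3.3451, (cx,cy)=(0.5046,0.8633)
member 1 (0-2): L=3.0000, (cx,cy)=(1.0000,0.0000)
member 2 (1-2): L=3.1720, (cx,cy)=(0.4136,-0.9105)
solve A·x = −loads:
  F[0-1] = +2892.0990 N (tension)
  F[0-2] = +2042.6354 N (tension)
  F[1-2] = -4938.5193 N (compression)
  Rx@0 = -3502.0300 N
  Ry@0 = -2496.8789 N
  Ry@2 = +4496.2889 N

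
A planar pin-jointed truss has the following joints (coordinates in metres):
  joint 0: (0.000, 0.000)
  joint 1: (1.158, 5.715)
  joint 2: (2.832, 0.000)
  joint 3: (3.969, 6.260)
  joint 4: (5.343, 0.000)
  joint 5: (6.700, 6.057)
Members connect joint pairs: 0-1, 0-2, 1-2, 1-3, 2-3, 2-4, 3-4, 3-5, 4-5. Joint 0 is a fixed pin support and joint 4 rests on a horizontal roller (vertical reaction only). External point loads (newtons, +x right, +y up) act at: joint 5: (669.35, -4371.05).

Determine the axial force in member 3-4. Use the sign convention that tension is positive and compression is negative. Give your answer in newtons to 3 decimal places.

N=6 nodes, M=9 members, R=3 reactions → 2N=12, M+R=12
member 0 (0-1): L=5.8311, (cx,cy)=(0.1986,0.9801)
member 1 (0-2): L=2.8320, (cx,cy)=(1.0000,0.0000)
member 2 (1-2): L=5.9551, (cx,cy)=(0.2811,-0.9597)
member 3 (1-3): L=2.8633, (cx,cy)=(0.9817,0.1903)
member 4 (2-3): L=6.3624, (cx,cy)=(0.1787,0.9839)
member 5 (2-4): L=2.5110, (cx,cy)=(1.0000,0.0000)
member 6 (3-4): L=6.4090, (cx,cy)=(0.2144,-0.9767)
member 7 (3-5): L=2.7385, (cx,cy)=(0.9972,-0.0741)
member 8 (4-5): L=6.2071, (cx,cy)=(0.2186,0.9758)
solve A·x = −loads:
  F[0-1] = +1906.9245 N (tension)
  F[0-2] = +290.6558 N (tension)
  F[1-2] = -1770.4209 N (compression)
  F[1-3] = +892.6831 N (tension)
  F[2-3] = +1726.8311 N (tension)
  F[2-4] = -515.6083 N (compression)
  F[3-4] = -2036.8407 N (compression)
  F[3-5] = +1626.1011 N (tension)
  F[4-5] = -4355.8789 N (compression)
  Rx@0 = -669.3500 N
  Ry@0 = -1868.9440 N
  Ry@4 = +6239.9940 N

-2036.841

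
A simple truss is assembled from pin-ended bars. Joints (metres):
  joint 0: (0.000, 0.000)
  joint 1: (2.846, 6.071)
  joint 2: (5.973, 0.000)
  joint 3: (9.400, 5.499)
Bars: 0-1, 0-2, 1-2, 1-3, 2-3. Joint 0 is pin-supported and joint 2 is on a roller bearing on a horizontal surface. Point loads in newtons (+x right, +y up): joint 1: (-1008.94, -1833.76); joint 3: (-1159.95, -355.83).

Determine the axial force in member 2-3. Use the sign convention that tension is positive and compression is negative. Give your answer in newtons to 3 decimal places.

N=4 nodes, M=5 members, R=3 reactions → 2N=8, M+R=8
member 0 (0-1): L=6.7050, (cx,cy)=(0.4245,0.9054)
member 1 (0-2): L=5.9730, (cx,cy)=(1.0000,0.0000)
member 2 (1-2): L=6.8290, (cx,cy)=(0.4579,-0.8890)
member 3 (1-3): L=6.5789, (cx,cy)=(0.9962,-0.0869)
member 4 (2-3): L=6.4795, (cx,cy)=(0.5289,0.8487)
solve A·x = −loads:
  F[0-1] = -3146.7918 N (compression)
  F[0-2] = -833.2008 N (compression)
  F[1-2] = +1229.6335 N (tension)
  F[1-3] = -893.1813 N (compression)
  F[2-3] = -510.7766 N (compression)
  Rx@0 = +2168.8900 N
  Ry@0 = +2849.2513 N
  Ry@2 = -659.6613 N

-510.777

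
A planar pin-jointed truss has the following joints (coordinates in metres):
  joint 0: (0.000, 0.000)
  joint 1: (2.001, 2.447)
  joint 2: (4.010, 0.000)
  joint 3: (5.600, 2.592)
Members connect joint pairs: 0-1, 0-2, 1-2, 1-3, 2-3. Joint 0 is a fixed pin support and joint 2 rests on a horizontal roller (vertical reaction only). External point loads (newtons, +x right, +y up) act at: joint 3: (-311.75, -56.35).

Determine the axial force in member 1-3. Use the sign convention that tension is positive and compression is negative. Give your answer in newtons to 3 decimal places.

-284.438

N=4 nodes, M=5 members, R=3 reactions → 2N=8, M+R=8
member 0 (0-1): L=3.1610, (cx,cy)=(0.6330,0.7741)
member 1 (0-2): L=4.0100, (cx,cy)=(1.0000,0.0000)
member 2 (1-2): L=3.1661, (cx,cy)=(0.6345,-0.7729)
member 3 (1-3): L=3.6019, (cx,cy)=(0.9992,0.0403)
member 4 (2-3): L=3.0408, (cx,cy)=(0.5229,0.8524)
solve A·x = −loads:
  F[0-1] = -231.4441 N (compression)
  F[0-2] = -165.2387 N (compression)
  F[1-2] = +217.0002 N (tension)
  F[1-3] = -284.4380 N (compression)
  F[2-3] = -52.6741 N (compression)
  Rx@0 = +311.7500 N
  Ry@0 = +179.1670 N
  Ry@2 = -122.8170 N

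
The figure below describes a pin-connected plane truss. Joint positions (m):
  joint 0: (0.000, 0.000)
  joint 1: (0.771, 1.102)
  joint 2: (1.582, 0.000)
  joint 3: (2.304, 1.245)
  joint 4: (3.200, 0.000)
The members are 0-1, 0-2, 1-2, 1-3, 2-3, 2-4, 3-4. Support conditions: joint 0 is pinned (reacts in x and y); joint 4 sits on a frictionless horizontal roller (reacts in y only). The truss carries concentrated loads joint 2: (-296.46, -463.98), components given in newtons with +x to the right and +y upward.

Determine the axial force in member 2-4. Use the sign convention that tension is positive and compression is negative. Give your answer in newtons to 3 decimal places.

N=5 nodes, M=7 members, R=3 reactions → 2N=10, M+R=10
member 0 (0-1): L=1.3449, (cx,cy)=(0.5733,0.8194)
member 1 (0-2): L=1.5820, (cx,cy)=(1.0000,0.0000)
member 2 (1-2): L=1.3683, (cx,cy)=(0.5927,-0.8054)
member 3 (1-3): L=1.5397, (cx,cy)=(0.9957,0.0929)
member 4 (2-3): L=1.4392, (cx,cy)=(0.5017,0.8651)
member 5 (2-4): L=1.6180, (cx,cy)=(1.0000,0.0000)
member 6 (3-4): L=1.5339, (cx,cy)=(0.5841,-0.8117)
solve A·x = −loads:
  F[0-1] = -286.3168 N (compression)
  F[0-2] = -132.3252 N (compression)
  F[1-2] = +254.7816 N (tension)
  F[1-3] = -316.5184 N (compression)
  F[2-3] = +299.1437 N (tension)
  F[2-4] = +165.0800 N (tension)
  F[3-4] = -282.6069 N (compression)
  Rx@0 = +296.4600 N
  Ry@0 = +234.5999 N
  Ry@4 = +229.3801 N

165.080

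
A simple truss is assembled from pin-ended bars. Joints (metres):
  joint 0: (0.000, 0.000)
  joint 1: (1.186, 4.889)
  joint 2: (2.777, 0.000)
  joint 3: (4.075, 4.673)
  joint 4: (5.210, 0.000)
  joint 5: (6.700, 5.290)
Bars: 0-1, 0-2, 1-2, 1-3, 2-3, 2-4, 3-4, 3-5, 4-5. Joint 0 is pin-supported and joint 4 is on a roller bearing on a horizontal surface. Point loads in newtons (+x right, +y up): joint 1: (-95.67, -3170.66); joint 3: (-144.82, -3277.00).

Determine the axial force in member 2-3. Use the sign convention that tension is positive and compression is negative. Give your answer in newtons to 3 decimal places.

N=6 nodes, M=9 members, R=3 reactions → 2N=12, M+R=12
member 0 (0-1): L=5.0308, (cx,cy)=(0.2357,0.9718)
member 1 (0-2): L=2.7770, (cx,cy)=(1.0000,0.0000)
member 2 (1-2): L=5.1414, (cx,cy)=(0.3095,-0.9509)
member 3 (1-3): L=2.8971, (cx,cy)=(0.9972,-0.0746)
member 4 (2-3): L=4.8499, (cx,cy)=(0.2676,0.9635)
member 5 (2-4): L=2.4330, (cx,cy)=(1.0000,0.0000)
member 6 (3-4): L=4.8089, (cx,cy)=(0.2360,-0.9717)
member 7 (3-5): L=2.6965, (cx,cy)=(0.9735,0.2288)
member 8 (4-5): L=5.4958, (cx,cy)=(0.2711,0.9625)
solve A·x = −loads:
  F[0-1] = -3480.5601 N (compression)
  F[0-2] = +580.0449 N (tension)
  F[1-2] = +286.6991 N (tension)
  F[1-3] = -815.8550 N (compression)
  F[2-3] = -282.9483 N (compression)
  F[2-4] = +744.4906 N (tension)
  F[3-4] = -3154.3193 N (compression)
  F[3-5] = -0.0000 N (compression)
  F[4-5] = -0.0000 N (compression)
  Rx@0 = +240.4900 N
  Ry@0 = +3382.4578 N
  Ry@4 = +3065.2022 N

-282.948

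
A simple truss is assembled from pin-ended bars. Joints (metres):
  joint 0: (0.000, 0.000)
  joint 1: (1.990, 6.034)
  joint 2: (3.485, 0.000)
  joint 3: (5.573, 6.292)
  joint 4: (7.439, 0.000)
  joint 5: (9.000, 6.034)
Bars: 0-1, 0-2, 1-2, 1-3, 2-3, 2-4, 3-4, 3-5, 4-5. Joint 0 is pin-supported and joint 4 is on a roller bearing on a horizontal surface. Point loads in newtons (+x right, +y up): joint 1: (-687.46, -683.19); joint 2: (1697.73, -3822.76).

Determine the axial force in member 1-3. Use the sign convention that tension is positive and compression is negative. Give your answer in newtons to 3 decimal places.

-913.992

N=6 nodes, M=9 members, R=3 reactions → 2N=12, M+R=12
member 0 (0-1): L=6.3537, (cx,cy)=(0.3132,0.9497)
member 1 (0-2): L=3.4850, (cx,cy)=(1.0000,0.0000)
member 2 (1-2): L=6.2164, (cx,cy)=(0.2405,-0.9707)
member 3 (1-3): L=3.5923, (cx,cy)=(0.9974,0.0718)
member 4 (2-3): L=6.6294, (cx,cy)=(0.3150,0.9491)
member 5 (2-4): L=3.9540, (cx,cy)=(1.0000,0.0000)
member 6 (3-4): L=6.5629, (cx,cy)=(0.2843,-0.9587)
member 7 (3-5): L=3.4367, (cx,cy)=(0.9972,-0.0751)
member 8 (4-5): L=6.2326, (cx,cy)=(0.2505,0.9681)
solve A·x = −loads:
  F[0-1] = -3253.6397 N (compression)
  F[0-2] = +2029.3239 N (tension)
  F[1-2] = +2411.8875 N (tension)
  F[1-3] = -913.9919 N (compression)
  F[2-3] = +1561.1113 N (tension)
  F[2-4] = +419.9433 N (tension)
  F[3-4] = -1476.9732 N (compression)
  F[3-5] = +0.0000 N (tension)
  F[4-5] = -0.0000 N (compression)
  Rx@0 = -1010.2700 N
  Ry@0 = +3089.9353 N
  Ry@4 = +1416.0147 N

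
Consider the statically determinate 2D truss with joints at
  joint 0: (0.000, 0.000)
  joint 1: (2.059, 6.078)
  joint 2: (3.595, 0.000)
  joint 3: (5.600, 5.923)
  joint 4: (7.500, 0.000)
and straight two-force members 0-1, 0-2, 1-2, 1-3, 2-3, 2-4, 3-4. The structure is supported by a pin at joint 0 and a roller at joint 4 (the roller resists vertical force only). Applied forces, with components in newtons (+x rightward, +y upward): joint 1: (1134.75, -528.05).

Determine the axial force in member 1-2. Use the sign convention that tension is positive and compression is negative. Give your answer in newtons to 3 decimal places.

N=5 nodes, M=7 members, R=3 reactions → 2N=10, M+R=10
member 0 (0-1): L=6.4173, (cx,cy)=(0.3209,0.9471)
member 1 (0-2): L=3.5950, (cx,cy)=(1.0000,0.0000)
member 2 (1-2): L=6.2691, (cx,cy)=(0.2450,-0.9695)
member 3 (1-3): L=3.5444, (cx,cy)=(0.9990,-0.0437)
member 4 (2-3): L=6.2532, (cx,cy)=(0.3206,0.9472)
member 5 (2-4): L=3.9050, (cx,cy)=(1.0000,0.0000)
member 6 (3-4): L=6.2203, (cx,cy)=(0.3055,-0.9522)
solve A·x = −loads:
  F[0-1] = +566.4683 N (tension)
  F[0-2] = +952.9974 N (tension)
  F[1-2] = -1066.8110 N (compression)
  F[1-3] = -692.2782 N (compression)
  F[2-3] = +1091.9476 N (tension)
  F[2-4] = +341.4960 N (tension)
  F[3-4] = -1118.0009 N (compression)
  Rx@0 = -1134.7500 N
  Ry@0 = -536.5187 N
  Ry@4 = +1064.5687 N

-1066.811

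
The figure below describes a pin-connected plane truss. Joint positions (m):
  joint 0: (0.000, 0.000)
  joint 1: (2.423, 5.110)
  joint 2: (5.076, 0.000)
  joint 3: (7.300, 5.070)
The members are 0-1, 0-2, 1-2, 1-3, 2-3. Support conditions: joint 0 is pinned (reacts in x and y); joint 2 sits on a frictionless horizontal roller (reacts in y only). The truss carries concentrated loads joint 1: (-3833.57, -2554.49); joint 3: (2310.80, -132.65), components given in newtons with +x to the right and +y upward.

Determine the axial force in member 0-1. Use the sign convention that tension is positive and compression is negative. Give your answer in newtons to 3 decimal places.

-3130.010

N=4 nodes, M=5 members, R=3 reactions → 2N=8, M+R=8
member 0 (0-1): L=5.6554, (cx,cy)=(0.4284,0.9036)
member 1 (0-2): L=5.0760, (cx,cy)=(1.0000,0.0000)
member 2 (1-2): L=5.7576, (cx,cy)=(0.4608,-0.8875)
member 3 (1-3): L=4.8772, (cx,cy)=(1.0000,-0.0082)
member 4 (2-3): L=5.5363, (cx,cy)=(0.4017,0.9158)
solve A·x = −loads:
  F[0-1] = -3130.0101 N (compression)
  F[0-2] = -181.7373 N (compression)
  F[1-2] = +286.5624 N (tension)
  F[1-3] = +2360.5749 N (tension)
  F[2-3] = -123.7102 N (compression)
  Rx@0 = +1522.7700 N
  Ry@0 = +2828.1787 N
  Ry@2 = -141.0387 N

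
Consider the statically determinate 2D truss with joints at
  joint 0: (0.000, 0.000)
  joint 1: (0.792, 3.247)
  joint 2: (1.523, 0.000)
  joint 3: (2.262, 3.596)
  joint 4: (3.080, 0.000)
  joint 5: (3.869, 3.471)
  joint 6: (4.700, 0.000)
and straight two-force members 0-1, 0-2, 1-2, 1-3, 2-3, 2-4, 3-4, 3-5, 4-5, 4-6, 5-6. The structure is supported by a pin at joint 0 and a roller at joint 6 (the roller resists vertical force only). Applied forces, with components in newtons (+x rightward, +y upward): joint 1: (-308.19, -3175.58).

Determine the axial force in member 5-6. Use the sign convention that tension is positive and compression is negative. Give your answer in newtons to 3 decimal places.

N=7 nodes, M=11 members, R=3 reactions → 2N=14, M+R=14
member 0 (0-1): L=3.3422, (cx,cy)=(0.2370,0.9715)
member 1 (0-2): L=1.5230, (cx,cy)=(1.0000,0.0000)
member 2 (1-2): L=3.3283, (cx,cy)=(0.2196,-0.9756)
member 3 (1-3): L=1.5109, (cx,cy)=(0.9730,0.2310)
member 4 (2-3): L=3.6711, (cx,cy)=(0.2013,0.9795)
member 5 (2-4): L=1.5570, (cx,cy)=(1.0000,0.0000)
member 6 (3-4): L=3.6879, (cx,cy)=(0.2218,-0.9751)
member 7 (3-5): L=1.6119, (cx,cy)=(0.9970,-0.0776)
member 8 (4-5): L=3.5595, (cx,cy)=(0.2217,0.9751)
member 9 (4-6): L=1.6200, (cx,cy)=(1.0000,0.0000)
member 10 (5-6): L=3.5691, (cx,cy)=(0.2328,-0.9725)
solve A·x = −loads:
  F[0-1] = -2937.0299 N (compression)
  F[0-2] = +387.7978 N (tension)
  F[1-2] = -403.0980 N (compression)
  F[1-3] = -307.5824 N (compression)
  F[2-3] = +401.4736 N (tension)
  F[2-4] = +218.4475 N (tension)
  F[3-4] = -318.6490 N (compression)
  F[3-5] = -148.2148 N (compression)
  F[4-5] = +318.6378 N (tension)
  F[4-6] = +77.1400 N (tension)
  F[5-6] = -331.3111 N (compression)
  Rx@0 = +308.1900 N
  Ry@0 = +2853.3744 N
  Ry@6 = +322.2056 N

-331.311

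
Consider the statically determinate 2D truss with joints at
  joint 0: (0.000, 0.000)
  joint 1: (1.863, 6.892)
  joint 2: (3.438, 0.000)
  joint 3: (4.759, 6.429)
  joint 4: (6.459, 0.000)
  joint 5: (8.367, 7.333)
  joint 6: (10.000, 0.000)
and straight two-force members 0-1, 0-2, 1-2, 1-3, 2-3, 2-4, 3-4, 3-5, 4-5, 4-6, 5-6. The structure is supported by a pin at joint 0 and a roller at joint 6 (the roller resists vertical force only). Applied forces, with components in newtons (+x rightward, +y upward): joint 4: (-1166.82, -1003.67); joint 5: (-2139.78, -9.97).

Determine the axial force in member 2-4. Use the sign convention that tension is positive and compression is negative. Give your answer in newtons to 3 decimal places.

N=7 nodes, M=11 members, R=3 reactions → 2N=14, M+R=14
member 0 (0-1): L=7.1394, (cx,cy)=(0.2609,0.9654)
member 1 (0-2): L=3.4380, (cx,cy)=(1.0000,0.0000)
member 2 (1-2): L=7.0697, (cx,cy)=(0.2228,-0.9749)
member 3 (1-3): L=2.9328, (cx,cy)=(0.9875,-0.1579)
member 4 (2-3): L=6.5633, (cx,cy)=(0.2013,0.9795)
member 5 (2-4): L=3.0210, (cx,cy)=(1.0000,0.0000)
member 6 (3-4): L=6.6500, (cx,cy)=(0.2556,-0.9668)
member 7 (3-5): L=3.7195, (cx,cy)=(0.9700,0.2430)
member 8 (4-5): L=7.5772, (cx,cy)=(0.2518,0.9678)
member 9 (4-6): L=3.5410, (cx,cy)=(1.0000,0.0000)
member 10 (5-6): L=7.5126, (cx,cy)=(0.2174,-0.9761)
solve A·x = −loads:
  F[0-1] = -1995.2582 N (compression)
  F[0-2] = -2785.9417 N (compression)
  F[1-2] = +2139.3320 N (tension)
  F[1-3] = -1009.9289 N (compression)
  F[2-3] = -2129.1378 N (compression)
  F[2-4] = -1880.8037 N (compression)
  F[3-4] = +1521.9759 N (tension)
  F[3-5] = -1870.9745 N (compression)
  F[4-5] = -483.3072 N (compression)
  F[4-6] = -203.2038 N (compression)
  F[5-6] = +934.8405 N (tension)
  Rx@0 = +3306.6000 N
  Ry@0 = +1926.1283 N
  Ry@6 = -912.4883 N

-1880.804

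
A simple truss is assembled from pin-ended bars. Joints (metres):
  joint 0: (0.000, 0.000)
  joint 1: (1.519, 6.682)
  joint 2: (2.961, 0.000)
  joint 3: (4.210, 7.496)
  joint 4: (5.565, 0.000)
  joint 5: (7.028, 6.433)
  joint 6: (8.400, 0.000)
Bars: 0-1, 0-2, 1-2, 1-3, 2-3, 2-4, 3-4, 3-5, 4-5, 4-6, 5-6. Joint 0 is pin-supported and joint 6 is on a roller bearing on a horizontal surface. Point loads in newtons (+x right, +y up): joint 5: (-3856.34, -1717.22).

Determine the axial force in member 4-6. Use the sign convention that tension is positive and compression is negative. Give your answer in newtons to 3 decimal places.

N=7 nodes, M=11 members, R=3 reactions → 2N=14, M+R=14
member 0 (0-1): L=6.8525, (cx,cy)=(0.2217,0.9751)
member 1 (0-2): L=2.9610, (cx,cy)=(1.0000,0.0000)
member 2 (1-2): L=6.8358, (cx,cy)=(0.2109,-0.9775)
member 3 (1-3): L=2.8114, (cx,cy)=(0.9572,0.2895)
member 4 (2-3): L=7.5993, (cx,cy)=(0.1644,0.9864)
member 5 (2-4): L=2.6040, (cx,cy)=(1.0000,0.0000)
member 6 (3-4): L=7.6175, (cx,cy)=(0.1779,-0.9841)
member 7 (3-5): L=3.0118, (cx,cy)=(0.9356,-0.3529)
member 8 (4-5): L=6.5973, (cx,cy)=(0.2218,0.9751)
member 9 (4-6): L=2.8350, (cx,cy)=(1.0000,0.0000)
member 10 (5-6): L=6.5777, (cx,cy)=(0.2086,-0.9780)
solve A·x = −loads:
  F[0-1] = -3316.2979 N (compression)
  F[0-2] = -3121.2111 N (compression)
  F[1-2] = +2891.9660 N (tension)
  F[1-3] = -1405.3772 N (compression)
  F[2-3] = -2865.8619 N (compression)
  F[2-4] = -2040.1356 N (compression)
  F[3-4] = +4273.8285 N (tension)
  F[3-5] = -2753.6446 N (compression)
  F[4-5] = -4313.0584 N (compression)
  F[4-6] = -323.4476 N (compression)
  F[5-6] = +1550.6811 N (tension)
  Rx@0 = +3856.3400 N
  Ry@0 = +3233.7930 N
  Ry@6 = -1516.5730 N

-323.448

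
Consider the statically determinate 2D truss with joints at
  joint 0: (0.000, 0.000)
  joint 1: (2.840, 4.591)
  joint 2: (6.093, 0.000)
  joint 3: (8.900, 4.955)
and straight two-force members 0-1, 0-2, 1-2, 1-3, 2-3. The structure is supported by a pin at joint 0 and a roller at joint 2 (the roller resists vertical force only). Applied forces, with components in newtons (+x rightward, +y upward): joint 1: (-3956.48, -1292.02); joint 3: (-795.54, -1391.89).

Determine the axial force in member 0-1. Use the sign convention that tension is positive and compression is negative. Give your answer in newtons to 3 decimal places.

N=4 nodes, M=5 members, R=3 reactions → 2N=8, M+R=8
member 0 (0-1): L=5.3984, (cx,cy)=(0.5261,0.8504)
member 1 (0-2): L=6.0930, (cx,cy)=(1.0000,0.0000)
member 2 (1-2): L=5.6267, (cx,cy)=(0.5781,-0.8159)
member 3 (1-3): L=6.0709, (cx,cy)=(0.9982,0.0600)
member 4 (2-3): L=5.6948, (cx,cy)=(0.4929,0.8701)
solve A·x = −loads:
  F[0-1] = -4323.2931 N (compression)
  F[0-2] = -2477.6203 N (compression)
  F[1-2] = +2922.0653 N (tension)
  F[1-3] = -7.2974 N (compression)
  F[2-3] = -1599.2145 N (compression)
  Rx@0 = +4752.0200 N
  Ry@0 = +3676.6792 N
  Ry@2 = -992.7692 N

-4323.293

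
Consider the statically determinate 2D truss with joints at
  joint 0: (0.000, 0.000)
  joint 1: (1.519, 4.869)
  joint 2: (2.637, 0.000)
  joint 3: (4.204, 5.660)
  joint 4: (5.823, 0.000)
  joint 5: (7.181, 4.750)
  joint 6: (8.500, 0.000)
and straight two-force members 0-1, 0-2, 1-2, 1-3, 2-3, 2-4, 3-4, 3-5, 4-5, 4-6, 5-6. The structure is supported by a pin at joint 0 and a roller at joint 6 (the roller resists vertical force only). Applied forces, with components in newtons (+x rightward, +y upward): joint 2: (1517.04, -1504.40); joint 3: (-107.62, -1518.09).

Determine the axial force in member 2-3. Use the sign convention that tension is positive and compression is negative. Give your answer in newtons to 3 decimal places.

-95.211

N=7 nodes, M=11 members, R=3 reactions → 2N=14, M+R=14
member 0 (0-1): L=5.1004, (cx,cy)=(0.2978,0.9546)
member 1 (0-2): L=2.6370, (cx,cy)=(1.0000,0.0000)
member 2 (1-2): L=4.9957, (cx,cy)=(0.2238,-0.9746)
member 3 (1-3): L=2.7991, (cx,cy)=(0.9592,0.2826)
member 4 (2-3): L=5.8729, (cx,cy)=(0.2668,0.9637)
member 5 (2-4): L=3.1860, (cx,cy)=(1.0000,0.0000)
member 6 (3-4): L=5.8870, (cx,cy)=(0.2750,-0.9614)
member 7 (3-5): L=3.1130, (cx,cy)=(0.9563,-0.2923)
member 8 (4-5): L=4.9403, (cx,cy)=(0.2749,0.9615)
member 9 (4-6): L=2.6770, (cx,cy)=(1.0000,0.0000)
member 10 (5-6): L=4.9297, (cx,cy)=(0.2676,-0.9635)
solve A·x = −loads:
  F[0-1] = -1965.8075 N (compression)
  F[0-2] = +1994.8714 N (tension)
  F[1-2] = +1637.6963 N (tension)
  F[1-3] = -992.4052 N (compression)
  F[2-3] = -95.2109 N (compression)
  F[2-4] = +869.7390 N (tension)
  F[3-4] = -1003.0210 N (compression)
  F[3-5] = -621.0222 N (compression)
  F[4-5] = +1002.9819 N (tension)
  F[4-6] = +318.1942 N (tension)
  F[5-6] = -1189.2436 N (compression)
  Rx@0 = -1409.4200 N
  Ry@0 = +1876.6048 N
  Ry@6 = +1145.8852 N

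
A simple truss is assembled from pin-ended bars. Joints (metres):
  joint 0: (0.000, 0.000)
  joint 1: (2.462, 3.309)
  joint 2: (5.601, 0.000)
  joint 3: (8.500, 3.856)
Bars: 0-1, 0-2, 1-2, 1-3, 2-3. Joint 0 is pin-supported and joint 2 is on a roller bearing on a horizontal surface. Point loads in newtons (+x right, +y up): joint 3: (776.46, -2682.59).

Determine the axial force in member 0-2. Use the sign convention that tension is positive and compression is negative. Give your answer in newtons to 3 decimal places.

N=4 nodes, M=5 members, R=3 reactions → 2N=8, M+R=8
member 0 (0-1): L=4.1244, (cx,cy)=(0.5969,0.8023)
member 1 (0-2): L=5.6010, (cx,cy)=(1.0000,0.0000)
member 2 (1-2): L=4.5610, (cx,cy)=(0.6882,-0.7255)
member 3 (1-3): L=6.0627, (cx,cy)=(0.9959,0.0902)
member 4 (2-3): L=4.8242, (cx,cy)=(0.6009,0.7993)
solve A·x = −loads:
  F[0-1] = +2396.9111 N (tension)
  F[0-2] = -654.3304 N (compression)
  F[1-2] = -2276.3400 N (compression)
  F[1-3] = +3009.6993 N (tension)
  F[2-3] = -3695.8894 N (compression)
  Rx@0 = -776.4600 N
  Ry@0 = -1923.0241 N
  Ry@2 = +4605.6141 N

-654.330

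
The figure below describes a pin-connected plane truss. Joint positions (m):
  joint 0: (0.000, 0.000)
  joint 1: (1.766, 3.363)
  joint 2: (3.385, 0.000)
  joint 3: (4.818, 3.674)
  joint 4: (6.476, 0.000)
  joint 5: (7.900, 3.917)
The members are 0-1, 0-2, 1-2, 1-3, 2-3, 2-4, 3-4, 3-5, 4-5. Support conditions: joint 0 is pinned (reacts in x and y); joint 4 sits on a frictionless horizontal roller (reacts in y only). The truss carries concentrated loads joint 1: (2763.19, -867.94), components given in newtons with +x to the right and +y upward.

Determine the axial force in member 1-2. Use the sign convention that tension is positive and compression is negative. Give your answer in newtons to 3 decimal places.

N=6 nodes, M=9 members, R=3 reactions → 2N=12, M+R=12
member 0 (0-1): L=3.7985, (cx,cy)=(0.4649,0.8854)
member 1 (0-2): L=3.3850, (cx,cy)=(1.0000,0.0000)
member 2 (1-2): L=3.7324, (cx,cy)=(0.4338,-0.9010)
member 3 (1-3): L=3.0678, (cx,cy)=(0.9948,0.1014)
member 4 (2-3): L=3.9436, (cx,cy)=(0.3634,0.9316)
member 5 (2-4): L=3.0910, (cx,cy)=(1.0000,0.0000)
member 6 (3-4): L=4.0308, (cx,cy)=(0.4113,-0.9115)
member 7 (3-5): L=3.0916, (cx,cy)=(0.9969,0.0786)
member 8 (4-5): L=4.1678, (cx,cy)=(0.3417,0.9398)
solve A·x = −loads:
  F[0-1] = +907.7484 N (tension)
  F[0-2] = +2341.1581 N (tension)
  F[1-2] = -2020.8730 N (compression)
  F[1-3] = -1472.1537 N (compression)
  F[2-3] = +1954.4588 N (tension)
  F[2-4] = +754.3660 N (tension)
  F[3-4] = -1833.9494 N (compression)
  F[3-5] = -0.0000 N (compression)
  F[4-5] = +0.0000 N (tension)
  Rx@0 = -2763.1900 N
  Ry@0 = -803.6767 N
  Ry@4 = +1671.6167 N

-2020.873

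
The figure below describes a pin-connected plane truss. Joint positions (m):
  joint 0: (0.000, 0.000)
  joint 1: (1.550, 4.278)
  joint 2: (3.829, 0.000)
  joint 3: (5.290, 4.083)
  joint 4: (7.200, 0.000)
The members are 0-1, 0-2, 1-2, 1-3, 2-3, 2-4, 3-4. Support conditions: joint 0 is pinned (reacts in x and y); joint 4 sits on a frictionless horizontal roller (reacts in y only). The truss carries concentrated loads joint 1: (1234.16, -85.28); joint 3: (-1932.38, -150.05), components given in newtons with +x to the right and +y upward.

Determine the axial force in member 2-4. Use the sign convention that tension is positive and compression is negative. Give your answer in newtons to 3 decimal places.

-109.426

N=5 nodes, M=7 members, R=3 reactions → 2N=10, M+R=10
member 0 (0-1): L=4.5501, (cx,cy)=(0.3406,0.9402)
member 1 (0-2): L=3.8290, (cx,cy)=(1.0000,0.0000)
member 2 (1-2): L=4.8472, (cx,cy)=(0.4702,-0.8826)
member 3 (1-3): L=3.7451, (cx,cy)=(0.9986,-0.0521)
member 4 (2-3): L=4.3365, (cx,cy)=(0.3369,0.9415)
member 5 (2-4): L=3.3710, (cx,cy)=(1.0000,0.0000)
member 6 (3-4): L=4.5077, (cx,cy)=(0.4237,-0.9058)
solve A·x = −loads:
  F[0-1] = -499.1007 N (compression)
  F[0-2] = -528.2020 N (compression)
  F[1-2] = +532.8084 N (tension)
  F[1-3] = -1656.9365 N (compression)
  F[2-3] = -499.4419 N (compression)
  F[2-4] = -109.4261 N (compression)
  F[3-4] = +258.2490 N (tension)
  Rx@0 = +698.2200 N
  Ry@0 = +469.2498 N
  Ry@4 = -233.9198 N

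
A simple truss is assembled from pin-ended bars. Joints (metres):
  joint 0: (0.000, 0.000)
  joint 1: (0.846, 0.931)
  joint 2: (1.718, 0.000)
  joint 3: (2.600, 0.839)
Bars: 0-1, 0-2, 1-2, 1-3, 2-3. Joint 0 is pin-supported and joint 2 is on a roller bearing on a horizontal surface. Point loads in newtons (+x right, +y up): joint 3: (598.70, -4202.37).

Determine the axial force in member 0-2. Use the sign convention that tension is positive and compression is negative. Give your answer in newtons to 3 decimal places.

N=4 nodes, M=5 members, R=3 reactions → 2N=8, M+R=8
member 0 (0-1): L=1.2580, (cx,cy)=(0.6725,0.7401)
member 1 (0-2): L=1.7180, (cx,cy)=(1.0000,0.0000)
member 2 (1-2): L=1.2756, (cx,cy)=(0.6836,-0.7299)
member 3 (1-3): L=1.7564, (cx,cy)=(0.9986,-0.0524)
member 4 (2-3): L=1.2173, (cx,cy)=(0.7245,0.6892)
solve A·x = −loads:
  F[0-1] = +3310.1991 N (tension)
  F[0-2] = -1627.4569 N (compression)
  F[1-2] = -3698.2628 N (compression)
  F[1-3] = +4760.8324 N (tension)
  F[2-3] = -5735.4331 N (compression)
  Rx@0 = -598.7000 N
  Ry@0 = -2449.8252 N
  Ry@2 = +6652.1952 N

-1627.457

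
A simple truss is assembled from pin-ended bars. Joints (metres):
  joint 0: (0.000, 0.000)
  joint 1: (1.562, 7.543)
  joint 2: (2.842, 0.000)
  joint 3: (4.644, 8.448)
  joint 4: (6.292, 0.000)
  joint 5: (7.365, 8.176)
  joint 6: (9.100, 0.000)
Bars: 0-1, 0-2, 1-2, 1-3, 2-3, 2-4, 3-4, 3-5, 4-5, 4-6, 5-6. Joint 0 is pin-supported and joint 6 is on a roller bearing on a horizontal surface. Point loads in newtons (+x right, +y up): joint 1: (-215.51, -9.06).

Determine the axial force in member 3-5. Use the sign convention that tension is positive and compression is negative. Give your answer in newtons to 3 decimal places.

60.329

N=7 nodes, M=11 members, R=3 reactions → 2N=14, M+R=14
member 0 (0-1): L=7.7030, (cx,cy)=(0.2028,0.9792)
member 1 (0-2): L=2.8420, (cx,cy)=(1.0000,0.0000)
member 2 (1-2): L=7.6508, (cx,cy)=(0.1673,-0.9859)
member 3 (1-3): L=3.2121, (cx,cy)=(0.9595,0.2817)
member 4 (2-3): L=8.6381, (cx,cy)=(0.2086,0.9780)
member 5 (2-4): L=3.4500, (cx,cy)=(1.0000,0.0000)
member 6 (3-4): L=8.6072, (cx,cy)=(0.1915,-0.9815)
member 7 (3-5): L=2.7346, (cx,cy)=(0.9950,-0.0995)
member 8 (4-5): L=8.2461, (cx,cy)=(0.1301,0.9915)
member 9 (4-6): L=2.8080, (cx,cy)=(1.0000,0.0000)
member 10 (5-6): L=8.3581, (cx,cy)=(0.2076,-0.9782)
solve A·x = −loads:
  F[0-1] = -190.0905 N (compression)
  F[0-2] = -176.9640 N (compression)
  F[1-2] = +221.2927 N (tension)
  F[1-3] = +145.8497 N (tension)
  F[2-3] = -223.0819 N (compression)
  F[2-4] = -93.4037 N (compression)
  F[3-4] = +174.3053 N (tension)
  F[3-5] = +60.3292 N (tension)
  F[4-5] = -172.5475 N (compression)
  F[4-6] = -37.5778 N (compression)
  F[5-6] = +181.0246 N (tension)
  Rx@0 = +215.5100 N
  Ry@0 = +186.1413 N
  Ry@6 = -177.0813 N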